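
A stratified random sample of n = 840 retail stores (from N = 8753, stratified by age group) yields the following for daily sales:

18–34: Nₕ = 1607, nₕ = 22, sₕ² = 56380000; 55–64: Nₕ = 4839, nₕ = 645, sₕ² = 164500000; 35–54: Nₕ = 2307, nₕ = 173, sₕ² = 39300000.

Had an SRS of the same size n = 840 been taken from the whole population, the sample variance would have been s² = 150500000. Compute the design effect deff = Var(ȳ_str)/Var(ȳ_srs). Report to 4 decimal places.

Var(ȳ_str) = Σ Wₕ²(1−fₕ)sₕ²/nₕ with Wₕ = Nₕ/8753:
  18–34: (1607/8753)²·(1−22/1607)·56380000/22 = 85198.839
  55–64: (4839/8753)²·(1−645/4839)·164500000/645 = 67557.937
  35–54: (2307/8753)²·(1−173/2307)·39300000/173 = 14597.369
  → Var(ȳ_str) = 167354.15.
Var(ȳ_srs) = (1 − 840/8753)·150500000/840 = 161972.56.
deff = 167354.15 / 161972.56 = 1.0332.

1.0332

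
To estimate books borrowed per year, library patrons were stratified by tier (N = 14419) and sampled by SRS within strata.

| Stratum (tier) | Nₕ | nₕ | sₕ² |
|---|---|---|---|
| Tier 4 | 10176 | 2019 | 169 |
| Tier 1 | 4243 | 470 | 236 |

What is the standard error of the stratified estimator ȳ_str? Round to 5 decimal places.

0.26848

Var(ȳ_str) = Σₕ Wₕ²(1 − fₕ)sₕ²/nₕ with Wₕ = Nₕ/N, N = 14419.
Tier 4: Wₕ = 0.70573549; term = 0.70573549²·(1 − 0.19840802)·169/2019 = 0.033418555.
Tier 1: Wₕ = 0.29426451; term = 0.29426451²·(1 − 0.11077068)·236/470 = 0.038663725.
Sum = 0.07208228.
SE = √(0.07208228) = 0.26848.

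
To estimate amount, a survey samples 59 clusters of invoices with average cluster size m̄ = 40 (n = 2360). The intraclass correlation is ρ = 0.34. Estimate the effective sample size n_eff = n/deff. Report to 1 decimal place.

165.5

deff = 1 + (40 − 1)·0.34 = 1 + 13.26 = 14.26.
n_eff = 2360 / 14.26 = 165.5.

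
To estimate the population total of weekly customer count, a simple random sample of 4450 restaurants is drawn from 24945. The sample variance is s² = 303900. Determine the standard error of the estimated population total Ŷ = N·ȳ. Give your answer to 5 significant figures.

Var(Ŷ) = N²·Var(ȳ) = N²·(1 − n/N)·s²/n.
f = 4450/24945 = 0.17839246; Var(ȳ) = 0.82160754·303900/4450 = 56.109333.
Var(Ŷ) = 24945² · 56.109333 = 3.4914202 × 10^10.
SE(Ŷ) = √(3.4914202 × 10^10) = 186850.

186850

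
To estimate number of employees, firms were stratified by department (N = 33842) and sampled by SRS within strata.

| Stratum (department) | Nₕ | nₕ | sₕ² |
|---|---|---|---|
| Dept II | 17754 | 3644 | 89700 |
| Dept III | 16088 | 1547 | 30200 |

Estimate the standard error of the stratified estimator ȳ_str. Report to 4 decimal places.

3.0613

Var(ȳ_str) = Σₕ Wₕ²(1 − fₕ)sₕ²/nₕ with Wₕ = Nₕ/N, N = 33842.
Dept II: Wₕ = 0.52461438; term = 0.52461438²·(1 − 0.20524952)·89700/3644 = 5.3842506.
Dept III: Wₕ = 0.47538562; term = 0.47538562²·(1 − 0.09615863)·30200/1547 = 3.987502.
Sum = 9.3717526.
SE = √(9.3717526) = 3.0613.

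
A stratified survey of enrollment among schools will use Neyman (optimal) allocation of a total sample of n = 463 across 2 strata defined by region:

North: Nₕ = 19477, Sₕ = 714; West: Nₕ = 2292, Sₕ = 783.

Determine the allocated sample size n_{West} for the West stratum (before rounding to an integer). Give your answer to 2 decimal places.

52.92

Neyman allocation: nₕ = n·NₕSₕ / Σⱼ NⱼSⱼ.
Σ NⱼSⱼ = 19477·714 + 2292·783 = 1.5701214 × 10^7.
n_{West} = 463·2292·783 / (1.5701214 × 10^7) = 52.92.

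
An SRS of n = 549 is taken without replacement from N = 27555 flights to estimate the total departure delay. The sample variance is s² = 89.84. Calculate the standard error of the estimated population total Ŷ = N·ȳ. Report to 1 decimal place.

11035.2

Var(Ŷ) = N²·Var(ȳ) = N²·(1 − n/N)·s²/n.
f = 549/27555 = 0.01992379; Var(ȳ) = 0.98007621·89.84/549 = 0.1603826.
Var(Ŷ) = 27555² · 0.1603826 = 1.2177498 × 10^8.
SE(Ŷ) = √(1.2177498 × 10^8) = 11035.2.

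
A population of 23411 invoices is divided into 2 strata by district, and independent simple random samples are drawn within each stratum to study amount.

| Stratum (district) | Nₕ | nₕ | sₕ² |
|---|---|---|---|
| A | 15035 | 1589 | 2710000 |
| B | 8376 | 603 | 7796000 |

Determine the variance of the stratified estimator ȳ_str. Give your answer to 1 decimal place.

2164.9

Var(ȳ_str) = Σₕ Wₕ²(1 − fₕ)sₕ²/nₕ with Wₕ = Nₕ/N, N = 23411.
A: Wₕ = 0.64221947; term = 0.64221947²·(1 − 0.10568673)·2710000/1589 = 629.07439.
B: Wₕ = 0.35778053; term = 0.35778053²·(1 − 0.07199140)·7796000/603 = 1535.8186.
Sum = 2164.893.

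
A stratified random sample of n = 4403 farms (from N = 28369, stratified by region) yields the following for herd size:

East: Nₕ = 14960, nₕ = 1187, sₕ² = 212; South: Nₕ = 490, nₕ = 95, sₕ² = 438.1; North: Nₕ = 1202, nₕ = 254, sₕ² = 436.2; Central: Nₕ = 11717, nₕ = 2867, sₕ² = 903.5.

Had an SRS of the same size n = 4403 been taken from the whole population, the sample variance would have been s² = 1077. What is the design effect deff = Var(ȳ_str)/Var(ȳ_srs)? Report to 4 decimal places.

Var(ȳ_str) = Σ Wₕ²(1−fₕ)sₕ²/nₕ with Wₕ = Nₕ/28369:
  East: (14960/28369)²·(1−1187/14960)·212/1187 = 0.04572537
  South: (490/28369)²·(1−95/490)·438.1/95 = 0.0011090593
  North: (1202/28369)²·(1−254/1202)·436.2/254 = 0.0024315136
  Central: (11717/28369)²·(1−2867/11717)·903.5/2867 = 0.040604308
  → Var(ȳ_str) = 0.089870251.
Var(ȳ_srs) = (1 − 4403/28369)·1077/4403 = 0.20664198.
deff = 0.089870251 / 0.20664198 = 0.4349.

0.4349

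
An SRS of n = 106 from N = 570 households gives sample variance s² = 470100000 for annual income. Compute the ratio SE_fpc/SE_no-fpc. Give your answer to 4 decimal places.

0.9022

f = n/N = 106/570 = 0.18596491.
SE_no-fpc = √(s²/n) = 2105.9216; SE_fpc = √((1−f)s²/n) = 1900.0444.
Ratio = √(1−f) = 0.90223893.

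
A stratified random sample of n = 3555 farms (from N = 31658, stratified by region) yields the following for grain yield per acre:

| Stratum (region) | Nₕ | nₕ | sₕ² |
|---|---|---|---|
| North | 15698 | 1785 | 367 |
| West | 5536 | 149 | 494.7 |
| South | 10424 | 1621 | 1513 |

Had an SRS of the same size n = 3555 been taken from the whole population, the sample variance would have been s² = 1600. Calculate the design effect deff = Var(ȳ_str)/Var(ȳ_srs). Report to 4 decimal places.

0.5733

Var(ȳ_str) = Σ Wₕ²(1−fₕ)sₕ²/nₕ with Wₕ = Nₕ/31658:
  North: (15698/31658)²·(1−1785/15698)·367/1785 = 0.044804951
  West: (5536/31658)²·(1−149/5536)·494.7/149 = 0.098794268
  South: (10424/31658)²·(1−1621/10424)·1513/1621 = 0.085458264
  → Var(ȳ_str) = 0.22905748.
Var(ȳ_srs) = (1 − 3555/31658)·1600/3555 = 0.39953018.
deff = 0.22905748 / 0.39953018 = 0.5733.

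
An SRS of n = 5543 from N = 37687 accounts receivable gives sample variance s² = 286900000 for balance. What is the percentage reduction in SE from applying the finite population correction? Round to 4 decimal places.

f = n/N = 5543/37687 = 0.14707989.
SE_no-fpc = √(s²/n) = 227.50599; SE_fpc = √((1−f)s²/n) = 210.11014.
Ratio = √(1−f) = 0.92353674. Reduction = 100·(1 − 0.92353674) = 7.6463%.

7.6463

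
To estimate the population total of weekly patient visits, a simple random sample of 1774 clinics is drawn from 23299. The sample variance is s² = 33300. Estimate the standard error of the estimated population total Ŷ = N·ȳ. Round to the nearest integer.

97025

Var(Ŷ) = N²·Var(ȳ) = N²·(1 − n/N)·s²/n.
f = 1774/23299 = 0.07614061; Var(ȳ) = 0.92385939·33300/1774 = 17.341893.
Var(Ŷ) = 23299² · 17.341893 = 9.4139322 × 10^9.
SE(Ŷ) = √(9.4139322 × 10^9) = 97025.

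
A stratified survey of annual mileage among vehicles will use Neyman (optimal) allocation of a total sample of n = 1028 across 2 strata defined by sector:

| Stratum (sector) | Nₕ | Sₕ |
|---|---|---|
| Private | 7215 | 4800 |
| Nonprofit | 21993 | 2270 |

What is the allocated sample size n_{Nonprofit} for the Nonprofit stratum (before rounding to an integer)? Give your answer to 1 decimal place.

Neyman allocation: nₕ = n·NₕSₕ / Σⱼ NⱼSⱼ.
Σ NⱼSⱼ = 7215·4800 + 21993·2270 = 8.455611 × 10^7.
n_{Nonprofit} = 1028·21993·2270 / (8.455611 × 10^7) = 607.0.

607.0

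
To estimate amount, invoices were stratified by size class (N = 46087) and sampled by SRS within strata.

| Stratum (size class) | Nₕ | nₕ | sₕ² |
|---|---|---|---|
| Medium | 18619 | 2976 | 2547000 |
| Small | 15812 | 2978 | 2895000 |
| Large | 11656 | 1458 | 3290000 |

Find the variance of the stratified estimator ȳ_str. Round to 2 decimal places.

Var(ȳ_str) = Σₕ Wₕ²(1 − fₕ)sₕ²/nₕ with Wₕ = Nₕ/N, N = 46087.
Medium: Wₕ = 0.40399679; term = 0.40399679²·(1 − 0.15983673)·2547000/2976 = 117.35877.
Small: Wₕ = 0.34309024; term = 0.34309024²·(1 − 0.18833797)·2895000/2978 = 92.878638.
Large: Wₕ = 0.25291297; term = 0.25291297²·(1 − 0.12508579)·3290000/1458 = 126.28333.
Sum = 336.52074.

336.52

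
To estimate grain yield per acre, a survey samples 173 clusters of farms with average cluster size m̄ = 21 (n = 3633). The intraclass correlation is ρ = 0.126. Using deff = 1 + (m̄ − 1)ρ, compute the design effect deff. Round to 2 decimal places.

3.52

deff = 1 + (21 − 1)·0.126 = 1 + 2.52 = 3.52.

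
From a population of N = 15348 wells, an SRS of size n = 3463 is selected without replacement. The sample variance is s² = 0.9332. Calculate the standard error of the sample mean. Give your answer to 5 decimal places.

0.01445

Under SRS without replacement, Var(ȳ) = (1 − f)·s²/n with f = n/N = 3463/15348 = 0.22563200.
Var(ȳ) = (1 − 0.22563200)·0.9332/3463 = 0.77436800·2.6947733 × 10^-4 = 2.0867462 × 10^-4.
SE(ȳ) = √(2.0867462 × 10^-4) = 0.01445.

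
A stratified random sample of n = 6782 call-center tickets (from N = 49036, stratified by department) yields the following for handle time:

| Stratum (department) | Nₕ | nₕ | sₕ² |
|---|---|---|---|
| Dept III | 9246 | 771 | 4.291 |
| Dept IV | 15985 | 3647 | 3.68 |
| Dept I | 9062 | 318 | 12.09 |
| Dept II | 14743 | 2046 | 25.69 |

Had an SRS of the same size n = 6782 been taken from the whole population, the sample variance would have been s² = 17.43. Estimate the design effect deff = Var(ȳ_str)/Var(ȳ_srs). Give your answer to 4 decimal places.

1.1264

Var(ȳ_str) = Σ Wₕ²(1−fₕ)sₕ²/nₕ with Wₕ = Nₕ/49036:
  Dept III: (9246/49036)²·(1−771/9246)·4.291/771 = 1.8137092 × 10^-4
  Dept IV: (15985/49036)²·(1−3647/15985)·3.68/3647 = 8.2763603 × 10^-5
  Dept I: (9062/49036)²·(1−318/9062)·12.09/318 = 0.0012528622
  Dept II: (14743/49036)²·(1−2046/14743)·25.69/2046 = 9.774969 × 10^-4
  → Var(ȳ_str) = 0.0024944936.
Var(ȳ_srs) = (1 − 6782/49036)·17.43/6782 = 0.0022145852.
deff = 0.0024944936 / 0.0022145852 = 1.1264.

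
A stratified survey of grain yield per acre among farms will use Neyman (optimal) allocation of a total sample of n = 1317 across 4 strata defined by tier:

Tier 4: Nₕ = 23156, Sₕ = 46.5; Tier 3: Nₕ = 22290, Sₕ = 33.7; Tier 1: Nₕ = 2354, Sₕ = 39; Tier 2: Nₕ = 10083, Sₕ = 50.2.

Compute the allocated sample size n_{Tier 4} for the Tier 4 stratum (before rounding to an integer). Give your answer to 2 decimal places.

Neyman allocation: nₕ = n·NₕSₕ / Σⱼ NⱼSⱼ.
Σ NⱼSⱼ = 23156·46.5 + 22290·33.7 + 2354·39 + 10083·50.2 = 2.4258996 × 10^6.
n_{Tier 4} = 1317·23156·46.5 / (2.4258996 × 10^6) = 584.56.

584.56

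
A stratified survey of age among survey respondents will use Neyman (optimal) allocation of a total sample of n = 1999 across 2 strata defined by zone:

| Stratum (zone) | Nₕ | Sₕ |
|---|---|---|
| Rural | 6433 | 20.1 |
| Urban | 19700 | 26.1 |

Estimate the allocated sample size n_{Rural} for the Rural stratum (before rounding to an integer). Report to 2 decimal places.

401.69

Neyman allocation: nₕ = n·NₕSₕ / Σⱼ NⱼSⱼ.
Σ NⱼSⱼ = 6433·20.1 + 19700·26.1 = 643473.3.
n_{Rural} = 1999·6433·20.1 / 643473.3 = 401.69.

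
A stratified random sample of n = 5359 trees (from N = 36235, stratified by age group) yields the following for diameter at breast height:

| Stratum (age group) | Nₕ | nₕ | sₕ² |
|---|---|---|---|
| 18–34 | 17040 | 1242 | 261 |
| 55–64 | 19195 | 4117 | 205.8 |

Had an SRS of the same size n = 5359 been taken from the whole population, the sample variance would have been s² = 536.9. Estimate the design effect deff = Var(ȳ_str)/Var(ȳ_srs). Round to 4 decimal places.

Var(ȳ_str) = Σ Wₕ²(1−fₕ)sₕ²/nₕ with Wₕ = Nₕ/36235:
  18–34: (17040/36235)²·(1−1242/17040)·261/1242 = 0.043085792
  55–64: (19195/36235)²·(1−4117/19195)·205.8/4117 = 0.01101894
  → Var(ȳ_str) = 0.054104732.
Var(ȳ_srs) = (1 − 5359/36235)·536.9/5359 = 0.085369436.
deff = 0.054104732 / 0.085369436 = 0.6338.

0.6338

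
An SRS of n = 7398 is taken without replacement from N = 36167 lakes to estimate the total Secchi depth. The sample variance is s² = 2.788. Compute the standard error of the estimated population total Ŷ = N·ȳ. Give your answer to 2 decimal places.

Var(Ŷ) = N²·Var(ȳ) = N²·(1 − n/N)·s²/n.
f = 7398/36167 = 0.20455111; Var(ȳ) = 0.79544889·2.788/7398 = 2.9977176 × 10^-4.
Var(Ŷ) = 36167² · (2.9977176 × 10^-4) = 392117.02.
SE(Ŷ) = √(392117.02) = 626.19.

626.19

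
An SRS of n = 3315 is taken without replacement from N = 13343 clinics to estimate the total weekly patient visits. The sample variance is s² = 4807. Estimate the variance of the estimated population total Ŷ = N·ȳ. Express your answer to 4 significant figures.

Var(Ŷ) = N²·Var(ȳ) = N²·(1 − n/N)·s²/n.
f = 3315/13343 = 0.24844488; Var(ȳ) = 0.75155512·4807/3315 = 1.0898116.
Var(Ŷ) = 13343² · 1.0898116 = 1.9402532 × 10^8.

1.940 × 10^8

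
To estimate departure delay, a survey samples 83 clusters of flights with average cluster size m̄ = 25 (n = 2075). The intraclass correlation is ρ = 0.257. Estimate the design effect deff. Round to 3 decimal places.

7.168

deff = 1 + (25 − 1)·0.257 = 1 + 6.168 = 7.168.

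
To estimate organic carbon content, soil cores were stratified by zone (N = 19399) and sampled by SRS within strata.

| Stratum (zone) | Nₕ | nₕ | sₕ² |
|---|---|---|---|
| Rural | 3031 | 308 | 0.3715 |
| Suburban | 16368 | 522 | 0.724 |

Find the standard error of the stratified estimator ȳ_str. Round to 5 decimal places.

0.03134

Var(ȳ_str) = Σₕ Wₕ²(1 − fₕ)sₕ²/nₕ with Wₕ = Nₕ/N, N = 19399.
Rural: Wₕ = 0.15624517; term = 0.15624517²·(1 − 0.10161663)·0.3715/308 = 2.6453491 × 10^-5.
Suburban: Wₕ = 0.84375483; term = 0.84375483²·(1 − 0.03189150)·0.724/522 = 9.5592682 × 10^-4.
Sum = 9.8238031 × 10^-4.
SE = √(9.8238031 × 10^-4) = 0.03134.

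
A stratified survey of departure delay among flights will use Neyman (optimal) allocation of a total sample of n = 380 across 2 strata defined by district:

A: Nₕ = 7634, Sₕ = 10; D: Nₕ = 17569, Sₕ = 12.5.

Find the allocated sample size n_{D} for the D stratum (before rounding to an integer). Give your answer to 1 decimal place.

Neyman allocation: nₕ = n·NₕSₕ / Σⱼ NⱼSⱼ.
Σ NⱼSⱼ = 7634·10 + 17569·12.5 = 295952.5.
n_{D} = 380·17569·12.5 / 295952.5 = 282.0.

282.0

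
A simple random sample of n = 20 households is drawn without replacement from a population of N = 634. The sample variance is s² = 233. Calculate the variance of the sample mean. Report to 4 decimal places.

11.2825

Under SRS without replacement, Var(ȳ) = (1 − f)·s²/n with f = n/N = 20/634 = 0.03154574.
Var(ȳ) = (1 − 0.03154574)·233/20 = 0.96845426·11.65 = 11.282492.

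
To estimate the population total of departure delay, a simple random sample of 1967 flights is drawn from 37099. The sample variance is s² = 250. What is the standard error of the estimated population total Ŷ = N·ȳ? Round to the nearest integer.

12871

Var(Ŷ) = N²·Var(ȳ) = N²·(1 − n/N)·s²/n.
f = 1967/37099 = 0.05302030; Var(ȳ) = 0.94697970·250/1967 = 0.12035838.
Var(Ŷ) = 37099² · 0.12035838 = 1.6565355 × 10^8.
SE(Ŷ) = √(1.6565355 × 10^8) = 12871.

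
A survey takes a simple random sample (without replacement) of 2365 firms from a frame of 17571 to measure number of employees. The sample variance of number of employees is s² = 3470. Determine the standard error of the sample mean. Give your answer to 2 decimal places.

1.13

Under SRS without replacement, Var(ȳ) = (1 − f)·s²/n with f = n/N = 2365/17571 = 0.13459678.
Var(ȳ) = (1 − 0.13459678)·3470/2365 = 0.86540322·1.4672304 = 1.269746.
SE(ȳ) = √(1.269746) = 1.13.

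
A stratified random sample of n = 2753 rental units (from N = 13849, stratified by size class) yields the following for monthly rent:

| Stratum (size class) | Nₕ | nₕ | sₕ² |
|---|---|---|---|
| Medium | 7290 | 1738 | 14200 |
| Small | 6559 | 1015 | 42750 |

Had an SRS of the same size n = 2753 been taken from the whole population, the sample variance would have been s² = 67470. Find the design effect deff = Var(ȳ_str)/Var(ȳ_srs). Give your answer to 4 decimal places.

Var(ȳ_str) = Σ Wₕ²(1−fₕ)sₕ²/nₕ with Wₕ = Nₕ/13849:
  Medium: (7290/13849)²·(1−1738/7290)·14200/1738 = 1.7241646
  Small: (6559/13849)²·(1−1015/6559)·42750/1015 = 7.9853526
  → Var(ȳ_str) = 9.7095172.
Var(ȳ_srs) = (1 − 2753/13849)·67470/2753 = 19.635978.
deff = 9.7095172 / 19.635978 = 0.4945.

0.4945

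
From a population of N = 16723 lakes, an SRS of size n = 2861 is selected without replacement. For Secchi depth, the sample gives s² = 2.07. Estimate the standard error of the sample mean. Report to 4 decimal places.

0.0245

Under SRS without replacement, Var(ȳ) = (1 − f)·s²/n with f = n/N = 2861/16723 = 0.17108174.
Var(ȳ) = (1 − 0.17108174)·2.07/2861 = 0.82891826·7.2352324 × 10^-4 = 5.9974163 × 10^-4.
SE(ȳ) = √(5.9974163 × 10^-4) = 0.0245.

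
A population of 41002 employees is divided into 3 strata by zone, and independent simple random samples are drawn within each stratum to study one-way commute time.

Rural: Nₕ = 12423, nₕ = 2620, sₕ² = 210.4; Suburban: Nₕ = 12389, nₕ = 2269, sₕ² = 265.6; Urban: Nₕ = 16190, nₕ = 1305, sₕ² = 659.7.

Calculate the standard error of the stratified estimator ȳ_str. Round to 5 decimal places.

0.29498

Var(ȳ_str) = Σₕ Wₕ²(1 − fₕ)sₕ²/nₕ with Wₕ = Nₕ/N, N = 41002.
Rural: Wₕ = 0.30298522; term = 0.30298522²·(1 − 0.21089914)·210.4/2620 = 0.0058172784.
Suburban: Wₕ = 0.30215599; term = 0.30215599²·(1 − 0.18314634)·265.6/2269 = 0.0087297189.
Urban: Wₕ = 0.39485879; term = 0.39485879²·(1 − 0.08060531)·659.7/1305 = 0.072463879.
Sum = 0.087010876.
SE = √(0.087010876) = 0.29498.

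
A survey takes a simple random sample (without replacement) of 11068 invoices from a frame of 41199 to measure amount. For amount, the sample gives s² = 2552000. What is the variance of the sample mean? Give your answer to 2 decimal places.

Under SRS without replacement, Var(ȳ) = (1 − f)·s²/n with f = n/N = 11068/41199 = 0.26864730.
Var(ȳ) = (1 − 0.26864730)·2552000/11068 = 0.73135270·230.57463 = 168.63138.

168.63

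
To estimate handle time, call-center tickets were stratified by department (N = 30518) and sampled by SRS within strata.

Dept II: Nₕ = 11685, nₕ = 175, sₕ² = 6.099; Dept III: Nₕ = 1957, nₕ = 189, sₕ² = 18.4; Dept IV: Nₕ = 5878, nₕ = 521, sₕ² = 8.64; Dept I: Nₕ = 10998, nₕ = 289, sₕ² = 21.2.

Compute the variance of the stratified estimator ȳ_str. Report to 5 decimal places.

Var(ȳ_str) = Σₕ Wₕ²(1 − fₕ)sₕ²/nₕ with Wₕ = Nₕ/N, N = 30518.
Dept II: Wₕ = 0.38288879; term = 0.38288879²·(1 − 0.01497647)·6.099/175 = 0.0050328326.
Dept III: Wₕ = 0.06412609; term = 0.06412609²·(1 − 0.09657639)·18.4/189 = 3.6167373 × 10^-4.
Dept IV: Wₕ = 0.19260764; term = 0.19260764²·(1 − 0.08863559)·8.64/521 = 5.6068006 × 10^-4.
Dept I: Wₕ = 0.36037748; term = 0.36037748²·(1 − 0.02627751)·21.2/289 = 0.0092765933.
Sum = 0.01523178.

0.01523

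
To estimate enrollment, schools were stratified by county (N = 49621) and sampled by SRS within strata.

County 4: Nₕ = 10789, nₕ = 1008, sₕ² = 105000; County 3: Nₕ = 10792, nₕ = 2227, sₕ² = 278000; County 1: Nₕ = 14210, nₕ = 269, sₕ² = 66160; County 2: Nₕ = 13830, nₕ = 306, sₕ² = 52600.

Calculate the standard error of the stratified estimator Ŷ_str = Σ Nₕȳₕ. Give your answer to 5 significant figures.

Var(Ŷ_str) = Σₕ Nₕ²(1 − fₕ)sₕ²/nₕ.
County 4: 10789²·(1 − 1008/10789)·105000/1008 = 1.0992418 × 10^10.
County 3: 10792²·(1 − 2227/10792)·278000/2227 = 1.153862 × 10^10.
County 1: 14210²·(1 − 269/14210)·66160/269 = 4.8722686 × 10^10.
County 2: 13830²·(1 − 306/13830)·52600/306 = 3.2150791 × 10^10.
Sum = 1.0340452 × 10^11.
SE = √(1.0340452 × 10^11) = 321570.

321570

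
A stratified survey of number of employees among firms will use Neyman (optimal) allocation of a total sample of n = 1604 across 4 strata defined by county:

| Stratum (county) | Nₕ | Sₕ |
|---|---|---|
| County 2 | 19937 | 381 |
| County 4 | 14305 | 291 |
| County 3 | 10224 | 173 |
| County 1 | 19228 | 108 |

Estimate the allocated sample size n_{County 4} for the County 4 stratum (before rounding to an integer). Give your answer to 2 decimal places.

427.90

Neyman allocation: nₕ = n·NₕSₕ / Σⱼ NⱼSⱼ.
Σ NⱼSⱼ = 19937·381 + 14305·291 + 10224·173 + 19228·108 = 1.5604128 × 10^7.
n_{County 4} = 1604·14305·291 / (1.5604128 × 10^7) = 427.90.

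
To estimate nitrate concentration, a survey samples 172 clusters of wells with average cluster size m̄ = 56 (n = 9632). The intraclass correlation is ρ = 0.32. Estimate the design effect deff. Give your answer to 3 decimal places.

deff = 1 + (56 − 1)·0.32 = 1 + 17.6 = 18.6.

18.600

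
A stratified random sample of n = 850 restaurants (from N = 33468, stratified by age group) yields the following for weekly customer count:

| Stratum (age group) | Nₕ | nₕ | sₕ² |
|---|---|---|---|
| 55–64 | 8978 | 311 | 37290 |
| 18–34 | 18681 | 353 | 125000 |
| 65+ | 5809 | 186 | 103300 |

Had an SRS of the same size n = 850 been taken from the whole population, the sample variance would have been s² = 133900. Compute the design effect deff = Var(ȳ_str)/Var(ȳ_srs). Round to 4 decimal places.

0.8648

Var(ȳ_str) = Σ Wₕ²(1−fₕ)sₕ²/nₕ with Wₕ = Nₕ/33468:
  55–64: (8978/33468)²·(1−311/8978)·37290/311 = 8.3295372
  18–34: (18681/33468)²·(1−353/18681)·125000/353 = 108.2408
  65+: (5809/33468)²·(1−186/5809)·103300/186 = 16.19561
  → Var(ȳ_str) = 132.76595.
Var(ȳ_srs) = (1 − 850/33468)·133900/850 = 153.52858.
deff = 132.76595 / 153.52858 = 0.8648.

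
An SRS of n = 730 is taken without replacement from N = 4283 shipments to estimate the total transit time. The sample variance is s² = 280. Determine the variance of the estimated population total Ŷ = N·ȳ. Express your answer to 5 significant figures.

Var(Ŷ) = N²·Var(ȳ) = N²·(1 − n/N)·s²/n.
f = 730/4283 = 0.17044128; Var(ȳ) = 0.82955872·280/730 = 0.31818691.
Var(Ŷ) = 4283² · 0.31818691 = 5.836849 × 10^6.

5.8368 × 10^6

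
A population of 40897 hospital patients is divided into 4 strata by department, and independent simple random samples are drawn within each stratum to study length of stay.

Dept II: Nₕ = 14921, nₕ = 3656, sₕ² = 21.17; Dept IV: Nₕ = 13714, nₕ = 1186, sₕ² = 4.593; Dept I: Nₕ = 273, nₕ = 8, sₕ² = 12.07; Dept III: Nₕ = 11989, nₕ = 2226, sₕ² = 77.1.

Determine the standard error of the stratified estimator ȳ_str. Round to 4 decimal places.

Var(ȳ_str) = Σₕ Wₕ²(1 − fₕ)sₕ²/nₕ with Wₕ = Nₕ/N, N = 40897.
Dept II: Wₕ = 0.36484339; term = 0.36484339²·(1 − 0.24502379)·21.17/3656 = 5.819168 × 10^-4.
Dept IV: Wₕ = 0.33533022; term = 0.33533022²·(1 − 0.08648097)·4.593/1186 = 3.9780913 × 10^-4.
Dept I: Wₕ = 0.00667531; term = 0.00667531²·(1 − 0.02930403)·12.07/8 = 6.5259374 × 10^-5.
Dept III: Wₕ = 0.29315109; term = 0.29315109²·(1 − 0.18567020)·77.1/2226 = 0.0024238881.
Sum = 0.0034688734.
SE = √(0.0034688734) = 0.0589.

0.0589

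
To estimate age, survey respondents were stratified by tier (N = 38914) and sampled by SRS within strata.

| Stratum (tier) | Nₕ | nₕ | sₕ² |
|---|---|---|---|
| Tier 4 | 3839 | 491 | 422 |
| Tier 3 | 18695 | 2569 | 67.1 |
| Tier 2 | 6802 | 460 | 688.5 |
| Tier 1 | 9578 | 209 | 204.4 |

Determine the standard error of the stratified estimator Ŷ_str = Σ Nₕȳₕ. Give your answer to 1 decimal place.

13086.2

Var(Ŷ_str) = Σₕ Nₕ²(1 − fₕ)sₕ²/nₕ.
Tier 4: 3839²·(1 − 491/3839)·422/491 = 1.104675 × 10^7.
Tier 3: 18695²·(1 − 2569/18695)·67.1/2569 = 7.8742743 × 10^6.
Tier 2: 6802²·(1 − 460/6802)·688.5/460 = 6.4566758 × 10^7.
Tier 1: 9578²·(1 − 209/9578)·204.4/209 = 8.7761225 × 10^7.
Sum = 1.7124901 × 10^8.
SE = √(1.7124901 × 10^8) = 13086.2.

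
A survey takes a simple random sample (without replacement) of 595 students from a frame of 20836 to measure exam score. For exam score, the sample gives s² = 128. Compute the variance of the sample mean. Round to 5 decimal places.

0.20898

Under SRS without replacement, Var(ȳ) = (1 − f)·s²/n with f = n/N = 595/20836 = 0.02855634.
Var(ȳ) = (1 − 0.02855634)·128/595 = 0.97144366·0.21512605 = 0.20898284.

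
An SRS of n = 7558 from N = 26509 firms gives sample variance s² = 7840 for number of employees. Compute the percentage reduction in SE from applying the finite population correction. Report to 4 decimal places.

15.4489

f = n/N = 7558/26509 = 0.28511072.
SE_no-fpc = √(s²/n) = 1.0184849; SE_fpc = √((1−f)s²/n) = 0.86114043.
Ratio = √(1−f) = 0.84551126. Reduction = 100·(1 − 0.84551126) = 15.4489%.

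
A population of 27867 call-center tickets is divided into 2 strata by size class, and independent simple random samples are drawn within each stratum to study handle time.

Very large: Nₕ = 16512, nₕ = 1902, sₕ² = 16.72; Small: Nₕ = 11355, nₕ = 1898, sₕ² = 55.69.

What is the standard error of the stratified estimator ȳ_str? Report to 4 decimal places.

Var(ȳ_str) = Σₕ Wₕ²(1 − fₕ)sₕ²/nₕ with Wₕ = Nₕ/N, N = 27867.
Very large: Wₕ = 0.59252880; term = 0.59252880²·(1 − 0.11518895)·16.72/1902 = 0.0027308335.
Small: Wₕ = 0.40747120; term = 0.40747120²·(1 − 0.16715103)·55.69/1898 = 0.0040573372.
Sum = 0.0067881707.
SE = √(0.0067881707) = 0.0824.

0.0824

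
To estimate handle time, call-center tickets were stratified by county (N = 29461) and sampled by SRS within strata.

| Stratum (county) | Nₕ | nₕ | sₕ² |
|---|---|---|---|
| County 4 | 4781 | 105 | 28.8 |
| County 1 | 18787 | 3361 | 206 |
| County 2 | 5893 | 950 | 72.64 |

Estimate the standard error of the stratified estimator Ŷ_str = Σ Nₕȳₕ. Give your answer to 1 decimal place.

5111.0

Var(Ŷ_str) = Σₕ Nₕ²(1 − fₕ)sₕ²/nₕ.
County 4: 4781²·(1 − 105/4781)·28.8/105 = 6.1319194 × 10^6.
County 1: 18787²·(1 − 3361/18787)·206/3361 = 1.776272 × 10^7.
County 2: 5893²·(1 − 950/5893)·72.64/950 = 2.2273029 × 10^6.
Sum = 2.6121942 × 10^7.
SE = √(2.6121942 × 10^7) = 5111.0.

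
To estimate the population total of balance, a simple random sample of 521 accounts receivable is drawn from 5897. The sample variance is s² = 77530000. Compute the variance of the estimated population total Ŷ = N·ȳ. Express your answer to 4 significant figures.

4.718 × 10^12

Var(Ŷ) = N²·Var(ȳ) = N²·(1 − n/N)·s²/n.
f = 521/5897 = 0.08835001; Var(ȳ) = 0.91164999·77530000/521 = 135662.62.
Var(Ŷ) = 5897² · 135662.62 = 4.7176146 × 10^12.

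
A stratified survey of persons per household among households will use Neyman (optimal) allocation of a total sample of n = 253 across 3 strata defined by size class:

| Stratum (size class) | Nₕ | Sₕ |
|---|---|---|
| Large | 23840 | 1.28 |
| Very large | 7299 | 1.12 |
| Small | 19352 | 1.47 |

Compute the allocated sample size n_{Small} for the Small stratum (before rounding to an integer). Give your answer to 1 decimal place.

107.2

Neyman allocation: nₕ = n·NₕSₕ / Σⱼ NⱼSⱼ.
Σ NⱼSⱼ = 23840·1.28 + 7299·1.12 + 19352·1.47 = 67137.52.
n_{Small} = 253·19352·1.47 / 67137.52 = 107.2.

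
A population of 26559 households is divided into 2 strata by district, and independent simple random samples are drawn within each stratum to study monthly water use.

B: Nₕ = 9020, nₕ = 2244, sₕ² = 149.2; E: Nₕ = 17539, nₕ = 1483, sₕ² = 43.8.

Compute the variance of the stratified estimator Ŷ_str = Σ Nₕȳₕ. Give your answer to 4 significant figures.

1.238 × 10^7

Var(Ŷ_str) = Σₕ Nₕ²(1 − fₕ)sₕ²/nₕ.
B: 9020²·(1 − 2244/9020)·149.2/2244 = 4.0637399 × 10^6.
E: 17539²·(1 − 1483/17539)·43.8/1483 = 8.3171617 × 10^6.
Sum = 1.2380902 × 10^7.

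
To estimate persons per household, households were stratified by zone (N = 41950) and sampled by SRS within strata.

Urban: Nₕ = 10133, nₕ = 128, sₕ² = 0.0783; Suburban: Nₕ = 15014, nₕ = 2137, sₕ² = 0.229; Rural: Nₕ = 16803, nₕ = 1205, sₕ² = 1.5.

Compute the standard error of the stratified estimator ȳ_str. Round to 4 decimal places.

0.0152

Var(ȳ_str) = Σₕ Wₕ²(1 − fₕ)sₕ²/nₕ with Wₕ = Nₕ/N, N = 41950.
Urban: Wₕ = 0.24154946; term = 0.24154946²·(1 − 0.01263199)·0.0783/128 = 3.5240576 × 10^-5.
Suburban: Wₕ = 0.35790226; term = 0.35790226²·(1 − 0.14233382)·0.229/2137 = 1.1772756 × 10^-5.
Rural: Wₕ = 0.40054827; term = 0.40054827²·(1 − 0.07171338)·1.5/1205 = 1.8539415 × 10^-4.
Sum = 2.3240748 × 10^-4.
SE = √(2.3240748 × 10^-4) = 0.0152.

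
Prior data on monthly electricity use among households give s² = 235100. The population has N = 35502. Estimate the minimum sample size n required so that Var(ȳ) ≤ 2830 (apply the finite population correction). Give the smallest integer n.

Without fpc, n₀ = s²/D = 235100/2830 = 83.0742.
With fpc, (1 − n/N)·s²/n ≤ D requires n ≥ n₀/(1 + n₀/N) = 83.0742/(1 + 83.0742/35502) = 82.8803.
Rounding up, n = 83.

83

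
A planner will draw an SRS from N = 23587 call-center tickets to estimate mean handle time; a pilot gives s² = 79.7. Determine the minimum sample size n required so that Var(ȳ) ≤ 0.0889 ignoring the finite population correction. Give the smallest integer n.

897

Without fpc, n₀ = s²/D = 79.7/0.0889 = 896.5129.
Rounding up, n = 897.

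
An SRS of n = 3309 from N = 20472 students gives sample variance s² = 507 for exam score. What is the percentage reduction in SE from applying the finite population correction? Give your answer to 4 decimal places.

f = n/N = 3309/20472 = 0.16163540.
SE_no-fpc = √(s²/n) = 0.39143134; SE_fpc = √((1−f)s²/n) = 0.35840335.
Ratio = √(1−f) = 0.91562252. Reduction = 100·(1 − 0.91562252) = 8.4377%.

8.4377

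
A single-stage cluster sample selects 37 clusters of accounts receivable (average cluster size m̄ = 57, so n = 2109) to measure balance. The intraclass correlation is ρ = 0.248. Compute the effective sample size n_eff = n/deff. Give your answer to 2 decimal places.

141.66

deff = 1 + (57 − 1)·0.248 = 1 + 13.888 = 14.888.
n_eff = 2109 / 14.888 = 141.66.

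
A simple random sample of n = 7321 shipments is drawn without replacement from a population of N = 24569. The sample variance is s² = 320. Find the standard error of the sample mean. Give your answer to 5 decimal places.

Under SRS without replacement, Var(ȳ) = (1 − f)·s²/n with f = n/N = 7321/24569 = 0.29797713.
Var(ȳ) = (1 − 0.29797713)·320/7321 = 0.70202287·0.043709876 = 0.030685333.
SE(ȳ) = √(0.030685333) = 0.17517.

0.17517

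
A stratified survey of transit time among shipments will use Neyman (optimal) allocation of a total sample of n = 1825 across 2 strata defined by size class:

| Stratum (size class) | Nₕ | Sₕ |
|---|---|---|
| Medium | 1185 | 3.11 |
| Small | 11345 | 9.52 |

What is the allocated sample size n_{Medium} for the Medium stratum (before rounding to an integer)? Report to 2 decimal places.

Neyman allocation: nₕ = n·NₕSₕ / Σⱼ NⱼSⱼ.
Σ NⱼSⱼ = 1185·3.11 + 11345·9.52 = 111689.75.
n_{Medium} = 1825·1185·3.11 / 111689.75 = 60.22.

60.22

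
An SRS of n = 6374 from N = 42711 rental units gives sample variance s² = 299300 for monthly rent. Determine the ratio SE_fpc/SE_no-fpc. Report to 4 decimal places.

f = n/N = 6374/42711 = 0.14923556.
SE_no-fpc = √(s²/n) = 6.8524729; SE_fpc = √((1−f)s²/n) = 6.3205081.
Ratio = √(1−f) = 0.92236893.

0.9224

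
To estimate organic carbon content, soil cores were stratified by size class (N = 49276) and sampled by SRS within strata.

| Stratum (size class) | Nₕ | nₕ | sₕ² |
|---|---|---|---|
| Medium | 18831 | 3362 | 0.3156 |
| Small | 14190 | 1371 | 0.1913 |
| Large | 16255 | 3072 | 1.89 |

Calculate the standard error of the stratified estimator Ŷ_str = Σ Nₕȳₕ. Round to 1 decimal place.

Var(Ŷ_str) = Σₕ Nₕ²(1 − fₕ)sₕ²/nₕ.
Medium: 18831²·(1 − 3362/18831)·0.3156/3362 = 27344.81.
Small: 14190²·(1 − 1371/14190)·0.1913/1371 = 25381.311.
Large: 16255²·(1 − 3072/16255)·1.89/3072 = 131838.37.
Sum = 184564.49.
SE = √(184564.49) = 429.6.

429.6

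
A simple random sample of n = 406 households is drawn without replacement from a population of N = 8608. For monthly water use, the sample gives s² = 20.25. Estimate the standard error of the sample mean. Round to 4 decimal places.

Under SRS without replacement, Var(ȳ) = (1 − f)·s²/n with f = n/N = 406/8608 = 0.04716543.
Var(ȳ) = (1 − 0.04716543)·20.25/406 = 0.95283457·0.049876847 = 0.047524384.
SE(ȳ) = √(0.047524384) = 0.2180.

0.2180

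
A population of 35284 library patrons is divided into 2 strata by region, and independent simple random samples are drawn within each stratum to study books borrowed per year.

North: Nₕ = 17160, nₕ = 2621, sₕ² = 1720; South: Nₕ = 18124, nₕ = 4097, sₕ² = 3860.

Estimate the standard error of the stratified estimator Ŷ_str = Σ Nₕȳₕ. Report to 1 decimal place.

Var(Ŷ_str) = Σₕ Nₕ²(1 − fₕ)sₕ²/nₕ.
North: 17160²·(1 − 2621/17160)·1720/2621 = 1.6372434 × 10^8.
South: 18124²·(1 − 4097/18124)·3860/4097 = 2.3951912 × 10^8.
Sum = 4.0324346 × 10^8.
SE = √(4.0324346 × 10^8) = 20080.9.

20080.9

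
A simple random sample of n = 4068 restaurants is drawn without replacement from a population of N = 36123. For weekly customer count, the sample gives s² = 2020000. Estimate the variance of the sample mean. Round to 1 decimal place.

440.6

Under SRS without replacement, Var(ȳ) = (1 − f)·s²/n with f = n/N = 4068/36123 = 0.11261523.
Var(ȳ) = (1 − 0.11261523)·2020000/4068 = 0.88738477·496.55851 = 440.63845.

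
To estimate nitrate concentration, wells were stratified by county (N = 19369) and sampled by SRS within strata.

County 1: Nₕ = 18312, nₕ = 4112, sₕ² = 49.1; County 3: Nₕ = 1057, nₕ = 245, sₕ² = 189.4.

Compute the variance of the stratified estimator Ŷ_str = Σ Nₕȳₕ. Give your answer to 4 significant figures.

Var(Ŷ_str) = Σₕ Nₕ²(1 − fₕ)sₕ²/nₕ.
County 1: 18312²·(1 − 4112/18312)·49.1/4112 = 3.104935 × 10^6.
County 3: 1057²·(1 − 245/1057)·189.4/245 = 663506.08.
Sum = 3.7684411 × 10^6.

3.768 × 10^6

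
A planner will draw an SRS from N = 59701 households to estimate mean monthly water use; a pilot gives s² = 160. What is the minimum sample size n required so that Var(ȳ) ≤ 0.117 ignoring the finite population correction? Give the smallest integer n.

1368

Without fpc, n₀ = s²/D = 160/0.117 = 1367.5214.
Rounding up, n = 1368.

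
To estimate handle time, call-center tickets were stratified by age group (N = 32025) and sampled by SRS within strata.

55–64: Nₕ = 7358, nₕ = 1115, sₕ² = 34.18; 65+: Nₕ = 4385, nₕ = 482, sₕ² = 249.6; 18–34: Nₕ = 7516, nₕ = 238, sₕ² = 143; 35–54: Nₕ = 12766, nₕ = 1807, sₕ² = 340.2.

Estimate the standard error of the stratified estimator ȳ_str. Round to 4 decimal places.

0.2603

Var(ȳ_str) = Σₕ Wₕ²(1 − fₕ)sₕ²/nₕ with Wₕ = Nₕ/N, N = 32025.
55–64: Wₕ = 0.22975800; term = 0.22975800²·(1 − 0.15153574)·34.18/1115 = 0.0013730047.
65+: Wₕ = 0.13692428; term = 0.13692428²·(1 − 0.10992018)·249.6/482 = 0.0086414658.
18–34: Wₕ = 0.23469165; term = 0.23469165²·(1 − 0.03166578)·143/238 = 0.032046428.
35–54: Wₕ = 0.39862607; term = 0.39862607²·(1 − 0.14154786)·340.2/1807 = 0.025681693.
Sum = 0.067742592.
SE = √(0.067742592) = 0.2603.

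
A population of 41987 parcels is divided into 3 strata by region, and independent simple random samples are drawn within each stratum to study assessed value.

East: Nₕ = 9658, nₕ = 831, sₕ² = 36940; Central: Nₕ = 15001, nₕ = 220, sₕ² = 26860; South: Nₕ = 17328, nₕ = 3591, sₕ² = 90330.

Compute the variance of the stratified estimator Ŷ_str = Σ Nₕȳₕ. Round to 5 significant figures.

Var(Ŷ_str) = Σₕ Nₕ²(1 − fₕ)sₕ²/nₕ.
East: 9658²·(1 − 831/9658)·36940/831 = 3.7896246 × 10^9.
Central: 15001²·(1 − 220/15001)·26860/220 = 2.7071191 × 10^10.
South: 17328²·(1 − 3591/17328)·90330/3591 = 5.9876574 × 10^9.
Sum = 3.6848473 × 10^10.

3.6848 × 10^10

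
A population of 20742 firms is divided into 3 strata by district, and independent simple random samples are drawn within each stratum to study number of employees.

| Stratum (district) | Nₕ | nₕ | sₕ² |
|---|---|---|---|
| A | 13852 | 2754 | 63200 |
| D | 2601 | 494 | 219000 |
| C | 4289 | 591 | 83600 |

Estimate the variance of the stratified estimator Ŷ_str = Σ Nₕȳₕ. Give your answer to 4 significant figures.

Var(Ŷ_str) = Σₕ Nₕ²(1 − fₕ)sₕ²/nₕ.
A: 13852²·(1 − 2754/13852)·63200/2754 = 3.5278519 × 10^9.
D: 2601²·(1 − 494/2601)·219000/494 = 2.4295288 × 10^9.
C: 4289²·(1 − 591/4289)·83600/591 = 2.243581 × 10^9.
Sum = 8.2009617 × 10^9.

8.201 × 10^9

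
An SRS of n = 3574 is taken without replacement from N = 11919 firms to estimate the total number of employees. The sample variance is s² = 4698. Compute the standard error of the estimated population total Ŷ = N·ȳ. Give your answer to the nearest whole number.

Var(Ŷ) = N²·Var(ȳ) = N²·(1 − n/N)·s²/n.
f = 3574/11919 = 0.29985737; Var(ȳ) = 0.70014263·4698/3574 = 0.92033298.
Var(Ŷ) = 11919² · 0.92033298 = 1.3074486 × 10^8.
SE(Ŷ) = √(1.3074486 × 10^8) = 11434.

11434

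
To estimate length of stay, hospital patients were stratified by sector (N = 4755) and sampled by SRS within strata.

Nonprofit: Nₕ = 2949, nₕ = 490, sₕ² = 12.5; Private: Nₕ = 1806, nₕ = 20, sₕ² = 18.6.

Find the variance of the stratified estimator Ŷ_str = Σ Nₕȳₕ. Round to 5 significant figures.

3.1847 × 10^6

Var(Ŷ_str) = Σₕ Nₕ²(1 − fₕ)sₕ²/nₕ.
Nonprofit: 2949²·(1 − 490/2949)·12.5/490 = 184989.57.
Private: 1806²·(1 − 20/1806)·18.6/20 = 2.9997299 × 10^6.
Sum = 3.1847195 × 10^6.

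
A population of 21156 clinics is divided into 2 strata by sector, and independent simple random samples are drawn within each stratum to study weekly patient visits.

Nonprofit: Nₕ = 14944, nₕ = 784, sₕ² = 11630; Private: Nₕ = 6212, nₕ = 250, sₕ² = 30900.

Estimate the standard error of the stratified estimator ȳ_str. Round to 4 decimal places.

Var(ȳ_str) = Σₕ Wₕ²(1 − fₕ)sₕ²/nₕ with Wₕ = Nₕ/N, N = 21156.
Nonprofit: Wₕ = 0.70637171; term = 0.70637171²·(1 − 0.05246253)·11630/784 = 7.0133683.
Private: Wₕ = 0.29362829; term = 0.29362829²·(1 − 0.04024469)·30900/250 = 10.227624.
Sum = 17.240992.
SE = √(17.240992) = 4.1522.

4.1522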